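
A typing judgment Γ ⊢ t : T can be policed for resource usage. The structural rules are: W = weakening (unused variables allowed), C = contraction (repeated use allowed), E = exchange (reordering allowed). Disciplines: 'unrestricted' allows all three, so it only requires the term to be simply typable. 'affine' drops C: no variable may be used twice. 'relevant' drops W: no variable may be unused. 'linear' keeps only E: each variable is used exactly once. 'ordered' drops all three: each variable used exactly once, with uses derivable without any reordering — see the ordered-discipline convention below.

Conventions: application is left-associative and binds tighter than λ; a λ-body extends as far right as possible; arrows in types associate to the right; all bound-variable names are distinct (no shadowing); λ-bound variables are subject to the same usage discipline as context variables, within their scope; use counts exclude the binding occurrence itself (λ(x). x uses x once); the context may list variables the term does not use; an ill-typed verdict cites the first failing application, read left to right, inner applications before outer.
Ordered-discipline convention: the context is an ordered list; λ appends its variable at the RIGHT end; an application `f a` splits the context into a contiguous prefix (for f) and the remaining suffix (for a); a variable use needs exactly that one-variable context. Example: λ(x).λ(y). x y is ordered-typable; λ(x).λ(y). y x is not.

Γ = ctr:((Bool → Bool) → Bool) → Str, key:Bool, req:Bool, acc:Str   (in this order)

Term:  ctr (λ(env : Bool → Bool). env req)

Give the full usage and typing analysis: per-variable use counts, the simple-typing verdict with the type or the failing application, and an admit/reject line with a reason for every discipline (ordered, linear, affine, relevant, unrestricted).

use counts: ctr: 1×; key: 0×; req: 1×; acc: 0×; env (bound): 1×
order of uses: ctr, env, req
typing: ✓ — Str
ordered: ✗ — key, acc left unused
linear: ✗ — key, acc left unused
affine: ✓ — ctr, key, req, acc, env: no repeats, contraction unneeded
relevant: ✗ — key, acc left unused
unrestricted: ✓ — simply typable at Str; W, C, E all held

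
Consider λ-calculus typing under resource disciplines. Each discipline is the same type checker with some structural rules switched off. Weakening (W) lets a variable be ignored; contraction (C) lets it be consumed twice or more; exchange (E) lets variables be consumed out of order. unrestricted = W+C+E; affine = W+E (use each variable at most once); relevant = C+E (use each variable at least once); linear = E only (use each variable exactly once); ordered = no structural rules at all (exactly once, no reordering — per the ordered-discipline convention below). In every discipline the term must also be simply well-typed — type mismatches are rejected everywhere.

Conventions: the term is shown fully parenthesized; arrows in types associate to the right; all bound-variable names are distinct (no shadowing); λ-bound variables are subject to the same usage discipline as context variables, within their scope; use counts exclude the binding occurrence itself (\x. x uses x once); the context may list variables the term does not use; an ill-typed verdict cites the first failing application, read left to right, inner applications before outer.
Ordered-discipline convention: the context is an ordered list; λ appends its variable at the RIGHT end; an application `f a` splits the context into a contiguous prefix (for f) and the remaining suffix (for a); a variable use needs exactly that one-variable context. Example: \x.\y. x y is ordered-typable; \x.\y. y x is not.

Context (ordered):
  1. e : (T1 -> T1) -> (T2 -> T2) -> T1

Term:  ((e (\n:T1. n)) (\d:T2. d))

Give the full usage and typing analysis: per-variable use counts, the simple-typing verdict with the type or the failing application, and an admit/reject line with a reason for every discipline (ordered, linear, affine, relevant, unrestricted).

counts: e: 1; n [bound]: 1; d [bound]: 1
left-to-right use order: e, n, d
typing: well-typed at T1
ordered: ✓, single-use (e, n, d), ordered derivation ok
linear: ✓, exactly-once usage across e, n, d
affine: ✓, no duplicate uses among e, n, d
relevant: ✓, at least one use each (e, n, d)
unrestricted: ✓, well-typed at T1; no restrictions here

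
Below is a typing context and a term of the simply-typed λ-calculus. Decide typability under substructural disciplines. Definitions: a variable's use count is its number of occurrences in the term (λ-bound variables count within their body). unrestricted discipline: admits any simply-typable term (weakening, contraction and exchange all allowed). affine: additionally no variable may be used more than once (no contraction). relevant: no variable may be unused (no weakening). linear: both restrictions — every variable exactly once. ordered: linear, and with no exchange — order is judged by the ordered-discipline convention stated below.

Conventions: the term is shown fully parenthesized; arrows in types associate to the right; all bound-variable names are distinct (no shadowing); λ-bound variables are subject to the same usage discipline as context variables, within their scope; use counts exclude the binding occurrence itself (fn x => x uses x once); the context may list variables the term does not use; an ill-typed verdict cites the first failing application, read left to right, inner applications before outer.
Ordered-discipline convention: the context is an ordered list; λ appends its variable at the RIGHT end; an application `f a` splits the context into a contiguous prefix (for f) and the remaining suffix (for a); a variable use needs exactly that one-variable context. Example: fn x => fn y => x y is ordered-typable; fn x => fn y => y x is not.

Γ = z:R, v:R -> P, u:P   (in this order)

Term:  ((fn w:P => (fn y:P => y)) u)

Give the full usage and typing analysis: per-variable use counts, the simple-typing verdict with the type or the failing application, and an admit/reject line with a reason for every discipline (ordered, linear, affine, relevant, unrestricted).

counts: z: 0; v: 0; u: 1; w [bound]: 0; y [bound]: 1
order of uses: y, u
typing: well-typed — term : P -> P
ordered: ✗, z, v, w left unused
linear: ✗, z, v, w left unused
affine: ✓, none of z, v, u, w, y used more than once
relevant: ✗, z, v, w left unused
unrestricted: ✓, simply typable at P -> P; W, C, E all held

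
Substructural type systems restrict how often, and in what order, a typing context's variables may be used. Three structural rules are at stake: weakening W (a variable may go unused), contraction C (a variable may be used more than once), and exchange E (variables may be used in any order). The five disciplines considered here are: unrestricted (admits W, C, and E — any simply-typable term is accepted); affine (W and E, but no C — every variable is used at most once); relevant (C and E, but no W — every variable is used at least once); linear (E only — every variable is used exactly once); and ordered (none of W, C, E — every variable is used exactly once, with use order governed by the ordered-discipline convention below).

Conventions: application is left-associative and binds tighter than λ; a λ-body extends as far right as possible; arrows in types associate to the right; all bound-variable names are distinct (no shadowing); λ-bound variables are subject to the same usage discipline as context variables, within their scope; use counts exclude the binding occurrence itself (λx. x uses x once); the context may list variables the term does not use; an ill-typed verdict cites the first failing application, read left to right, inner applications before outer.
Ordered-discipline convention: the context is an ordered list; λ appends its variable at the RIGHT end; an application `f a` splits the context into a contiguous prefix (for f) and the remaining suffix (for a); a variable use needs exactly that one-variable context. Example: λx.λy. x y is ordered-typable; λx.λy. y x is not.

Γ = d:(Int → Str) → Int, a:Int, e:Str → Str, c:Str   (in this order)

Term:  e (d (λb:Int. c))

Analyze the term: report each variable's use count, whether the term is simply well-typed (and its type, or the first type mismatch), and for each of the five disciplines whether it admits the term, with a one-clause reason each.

usage: d: 1×, a: 0×, e: 1×, c: 1×, b [bound]: 0×
left-to-right use order: e, d, c
typing: ill-typed: an application expects Str but receives Int
ordered ✗ (fails simple typing)
linear ✗ (a type mismatch blocks all five)
affine ✗ (the type mismatch rejects it)
relevant ✗ (not simply typable)
unrestricted ✗ (fails simple typing)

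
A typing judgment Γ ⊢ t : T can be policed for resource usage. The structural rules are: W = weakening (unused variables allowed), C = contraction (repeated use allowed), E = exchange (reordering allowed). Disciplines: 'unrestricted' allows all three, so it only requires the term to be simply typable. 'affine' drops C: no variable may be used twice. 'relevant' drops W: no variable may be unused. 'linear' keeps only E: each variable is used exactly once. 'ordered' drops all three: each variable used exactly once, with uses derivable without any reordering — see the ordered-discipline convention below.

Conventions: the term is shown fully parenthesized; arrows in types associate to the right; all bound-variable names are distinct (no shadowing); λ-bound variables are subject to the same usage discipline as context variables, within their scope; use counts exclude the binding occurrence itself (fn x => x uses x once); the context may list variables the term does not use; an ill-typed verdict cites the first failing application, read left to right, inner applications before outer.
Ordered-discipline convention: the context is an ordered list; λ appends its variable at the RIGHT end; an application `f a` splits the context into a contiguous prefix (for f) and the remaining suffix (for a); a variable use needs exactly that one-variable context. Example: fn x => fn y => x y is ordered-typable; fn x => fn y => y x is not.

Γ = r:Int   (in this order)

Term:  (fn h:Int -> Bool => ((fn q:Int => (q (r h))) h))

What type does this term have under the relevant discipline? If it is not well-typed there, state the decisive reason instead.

not well-typed under relevant — a type mismatch blocks all five
usage: r: 1, h (λ-bound): 2, q (λ-bound): 1
left-to-right use order: q, r, h, h
typing: ill-typed: can't apply a value of type Int
across the five disciplines: ordered ✗ · linear ✗ · affine ✗ · relevant ✗ · unrestricted ✗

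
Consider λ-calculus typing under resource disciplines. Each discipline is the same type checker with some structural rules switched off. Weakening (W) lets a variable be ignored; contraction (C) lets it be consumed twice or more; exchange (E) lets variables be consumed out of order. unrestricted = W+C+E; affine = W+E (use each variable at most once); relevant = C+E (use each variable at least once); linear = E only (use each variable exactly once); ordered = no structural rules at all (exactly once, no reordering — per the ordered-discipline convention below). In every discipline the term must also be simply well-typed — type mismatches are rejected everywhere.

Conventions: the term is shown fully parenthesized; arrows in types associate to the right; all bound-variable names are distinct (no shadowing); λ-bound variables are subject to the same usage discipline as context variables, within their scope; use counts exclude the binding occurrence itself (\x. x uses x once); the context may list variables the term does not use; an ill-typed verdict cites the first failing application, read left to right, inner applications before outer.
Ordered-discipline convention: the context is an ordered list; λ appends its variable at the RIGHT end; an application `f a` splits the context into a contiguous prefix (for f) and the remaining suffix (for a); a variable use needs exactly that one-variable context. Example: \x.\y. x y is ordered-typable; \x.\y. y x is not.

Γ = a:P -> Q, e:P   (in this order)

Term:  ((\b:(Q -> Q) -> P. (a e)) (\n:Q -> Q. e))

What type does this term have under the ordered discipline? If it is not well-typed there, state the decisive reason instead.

not well-typed under ordered — repeated use of e ×2; unused: b, n — weakening required
counts: a=1, e=2, b (λ-bound)=0, n (λ-bound)=0
use order (left to right): a, e, e
typing: well-typed — term : Q
summary: ordered ✗ | linear ✗ | affine ✗ | relevant ✗ | unrestricted ✓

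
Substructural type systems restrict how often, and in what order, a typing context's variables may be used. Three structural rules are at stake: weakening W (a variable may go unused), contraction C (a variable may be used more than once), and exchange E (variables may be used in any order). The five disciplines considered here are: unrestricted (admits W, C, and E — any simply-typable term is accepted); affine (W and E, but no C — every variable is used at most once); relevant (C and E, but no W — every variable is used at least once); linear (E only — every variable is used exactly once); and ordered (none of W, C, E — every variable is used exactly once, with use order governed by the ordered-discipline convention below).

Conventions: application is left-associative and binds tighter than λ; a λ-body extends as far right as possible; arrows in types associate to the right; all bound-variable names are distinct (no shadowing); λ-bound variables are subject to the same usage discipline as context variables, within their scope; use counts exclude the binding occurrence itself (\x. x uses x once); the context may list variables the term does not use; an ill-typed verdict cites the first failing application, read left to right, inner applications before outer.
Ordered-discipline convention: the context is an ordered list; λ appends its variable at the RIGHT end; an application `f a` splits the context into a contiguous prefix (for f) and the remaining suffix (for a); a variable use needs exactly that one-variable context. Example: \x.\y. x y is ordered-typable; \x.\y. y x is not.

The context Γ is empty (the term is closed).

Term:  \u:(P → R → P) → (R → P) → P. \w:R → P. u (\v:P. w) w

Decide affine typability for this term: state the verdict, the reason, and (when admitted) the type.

no — uses contraction: w ×2
counts: u [bound]: 1; w [bound]: 2; v [bound]: 0
order of uses: u, w, w
typing: ✓ — ((P → R → P) → (R → P) → P) → (R → P) → P
across the five disciplines: ordered ✗ · linear ✗ · affine ✗ · relevant ✗ · unrestricted ✓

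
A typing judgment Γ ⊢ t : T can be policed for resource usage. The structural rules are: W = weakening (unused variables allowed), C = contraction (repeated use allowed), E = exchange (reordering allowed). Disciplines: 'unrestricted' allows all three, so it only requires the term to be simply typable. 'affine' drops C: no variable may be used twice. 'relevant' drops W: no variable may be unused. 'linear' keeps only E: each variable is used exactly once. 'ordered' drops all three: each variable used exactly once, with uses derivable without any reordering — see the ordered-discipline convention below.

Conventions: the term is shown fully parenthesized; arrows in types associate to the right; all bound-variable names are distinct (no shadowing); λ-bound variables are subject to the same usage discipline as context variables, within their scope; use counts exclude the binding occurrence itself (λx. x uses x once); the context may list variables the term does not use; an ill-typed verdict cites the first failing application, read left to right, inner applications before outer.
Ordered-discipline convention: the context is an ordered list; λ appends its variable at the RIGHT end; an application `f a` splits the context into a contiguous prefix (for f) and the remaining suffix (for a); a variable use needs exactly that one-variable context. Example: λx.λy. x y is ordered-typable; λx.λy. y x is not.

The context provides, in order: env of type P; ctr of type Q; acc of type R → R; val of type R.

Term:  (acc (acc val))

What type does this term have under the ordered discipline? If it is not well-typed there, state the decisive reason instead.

not well-typed under ordered — needs contraction — acc ×2; env, ctr left unused
use counts: env ×0; ctr ×0; acc ×2; val ×1
uses in reading order: acc, acc, val
typing: well-typed at R
across the five disciplines: ordered ✗, linear ✗, affine ✗, relevant ✗, unrestricted ✓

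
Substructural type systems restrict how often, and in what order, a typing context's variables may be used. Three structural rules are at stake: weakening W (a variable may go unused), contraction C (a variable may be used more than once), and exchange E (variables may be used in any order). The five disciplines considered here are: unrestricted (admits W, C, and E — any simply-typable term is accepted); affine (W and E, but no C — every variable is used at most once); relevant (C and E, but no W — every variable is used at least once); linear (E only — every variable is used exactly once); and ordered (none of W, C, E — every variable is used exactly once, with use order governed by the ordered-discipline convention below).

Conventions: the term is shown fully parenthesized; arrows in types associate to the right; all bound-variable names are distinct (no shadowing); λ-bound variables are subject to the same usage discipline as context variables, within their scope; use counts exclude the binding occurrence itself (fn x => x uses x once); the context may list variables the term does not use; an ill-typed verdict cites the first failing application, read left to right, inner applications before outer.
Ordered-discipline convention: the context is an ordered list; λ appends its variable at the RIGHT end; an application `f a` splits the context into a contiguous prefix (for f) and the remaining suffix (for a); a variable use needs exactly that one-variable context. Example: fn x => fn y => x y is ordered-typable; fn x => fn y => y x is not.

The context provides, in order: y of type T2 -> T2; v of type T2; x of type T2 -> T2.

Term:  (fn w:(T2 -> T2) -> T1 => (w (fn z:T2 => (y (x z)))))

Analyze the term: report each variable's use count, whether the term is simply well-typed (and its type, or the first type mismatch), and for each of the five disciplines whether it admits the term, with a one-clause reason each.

use counts: y: 1×, v: 0×, x: 1×, w [bound]: 1×, z [bound]: 1×
use order (left to right): w, y, x, z
typing: ✓ — ((T2 -> T2) -> T1) -> T1
ordered ✗ (v left unused)
linear ✗ (v left unused)
affine ✓ (at most one use each (y, v, x, w, z))
relevant ✗ (v left unused)
unrestricted ✓ (type-checks (((T2 -> T2) -> T1) -> T1) and nothing is barred)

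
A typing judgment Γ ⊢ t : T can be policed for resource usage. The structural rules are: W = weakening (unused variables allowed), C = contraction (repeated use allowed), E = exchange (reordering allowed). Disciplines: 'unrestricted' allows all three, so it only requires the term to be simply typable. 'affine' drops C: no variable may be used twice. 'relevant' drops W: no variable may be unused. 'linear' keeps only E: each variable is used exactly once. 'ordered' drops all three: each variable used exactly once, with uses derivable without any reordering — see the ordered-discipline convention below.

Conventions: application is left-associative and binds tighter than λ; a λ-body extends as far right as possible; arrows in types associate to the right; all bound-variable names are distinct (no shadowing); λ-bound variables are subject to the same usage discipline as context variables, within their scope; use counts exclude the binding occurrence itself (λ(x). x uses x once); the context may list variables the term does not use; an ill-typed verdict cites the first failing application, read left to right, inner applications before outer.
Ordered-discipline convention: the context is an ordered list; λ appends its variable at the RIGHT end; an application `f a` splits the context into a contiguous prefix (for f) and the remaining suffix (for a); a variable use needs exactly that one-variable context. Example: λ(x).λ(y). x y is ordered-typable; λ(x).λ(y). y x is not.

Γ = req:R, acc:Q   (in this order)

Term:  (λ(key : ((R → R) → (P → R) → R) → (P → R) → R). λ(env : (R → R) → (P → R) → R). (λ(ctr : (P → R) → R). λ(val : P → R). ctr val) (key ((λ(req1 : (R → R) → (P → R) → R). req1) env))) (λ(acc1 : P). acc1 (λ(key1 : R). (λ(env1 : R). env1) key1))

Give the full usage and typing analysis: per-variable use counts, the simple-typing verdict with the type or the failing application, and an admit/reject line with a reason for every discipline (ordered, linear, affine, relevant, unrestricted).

counts: req=0, acc=0, key [bound]=1, env [bound]=1, ctr [bound]=1, val [bound]=1, req1 [bound]=1, acc1 [bound]=1, key1 [bound]=1, env1 [bound]=1
left-to-right use order: ctr, val, key, req1, env, acc1, env1, key1
typing: ill-typed: non-arrow in function slot: P
ordered: ✗, a type mismatch blocks all five
linear: ✗, the type mismatch rejects it
affine: ✗, not simply typable
relevant: ✗, fails simple typing
unrestricted: ✗, a type mismatch blocks all five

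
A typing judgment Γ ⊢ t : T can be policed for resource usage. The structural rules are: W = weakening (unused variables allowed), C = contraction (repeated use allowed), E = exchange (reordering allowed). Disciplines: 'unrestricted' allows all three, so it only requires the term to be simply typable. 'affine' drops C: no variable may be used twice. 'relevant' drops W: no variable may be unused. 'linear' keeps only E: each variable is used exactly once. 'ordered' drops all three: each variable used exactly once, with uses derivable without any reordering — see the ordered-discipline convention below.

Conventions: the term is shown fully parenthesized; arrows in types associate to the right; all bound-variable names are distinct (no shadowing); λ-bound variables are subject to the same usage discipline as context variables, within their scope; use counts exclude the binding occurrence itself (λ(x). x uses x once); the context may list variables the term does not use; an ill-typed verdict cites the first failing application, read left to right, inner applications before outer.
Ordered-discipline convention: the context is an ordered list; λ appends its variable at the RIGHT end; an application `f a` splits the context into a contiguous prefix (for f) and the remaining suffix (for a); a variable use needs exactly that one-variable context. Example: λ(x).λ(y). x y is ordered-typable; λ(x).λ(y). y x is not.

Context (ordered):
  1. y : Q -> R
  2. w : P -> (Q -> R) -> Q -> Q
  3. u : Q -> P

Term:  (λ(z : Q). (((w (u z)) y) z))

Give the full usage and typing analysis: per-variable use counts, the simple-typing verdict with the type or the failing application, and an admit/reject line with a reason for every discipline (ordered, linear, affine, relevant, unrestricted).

use counts: y: 1×, w: 1×, u: 1×, z [bound]: 2×
order of uses: w, u, z, y, z
typing: the term checks, with type Q -> Q
ordered: ✗, needs contraction — z ×2
linear: ✗, needs contraction — z ×2
affine: ✗, needs contraction — z ×2
relevant: ✓, y, w, u, z: all used, weakening unneeded
unrestricted: ✓, simply typable at Q -> Q; W, C, E all held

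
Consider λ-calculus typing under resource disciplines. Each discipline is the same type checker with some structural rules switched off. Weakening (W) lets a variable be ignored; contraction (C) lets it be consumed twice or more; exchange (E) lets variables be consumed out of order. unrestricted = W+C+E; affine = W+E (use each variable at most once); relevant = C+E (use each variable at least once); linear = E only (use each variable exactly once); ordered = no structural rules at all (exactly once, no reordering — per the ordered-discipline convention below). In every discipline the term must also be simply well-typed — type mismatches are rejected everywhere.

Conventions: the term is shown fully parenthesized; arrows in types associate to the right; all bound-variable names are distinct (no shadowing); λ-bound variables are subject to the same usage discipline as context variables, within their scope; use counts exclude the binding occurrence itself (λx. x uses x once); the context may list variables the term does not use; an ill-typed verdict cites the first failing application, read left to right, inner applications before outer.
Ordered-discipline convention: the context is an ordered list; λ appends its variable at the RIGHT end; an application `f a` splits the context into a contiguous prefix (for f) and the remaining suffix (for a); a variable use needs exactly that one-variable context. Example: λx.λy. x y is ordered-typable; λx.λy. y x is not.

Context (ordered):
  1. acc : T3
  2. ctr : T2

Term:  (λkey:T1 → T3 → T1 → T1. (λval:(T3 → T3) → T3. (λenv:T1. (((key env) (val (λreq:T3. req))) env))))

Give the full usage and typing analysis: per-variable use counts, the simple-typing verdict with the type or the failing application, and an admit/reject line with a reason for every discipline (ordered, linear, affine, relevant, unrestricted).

use counts: acc ×0, ctr ×0, key (λ-bound) ×1, val (λ-bound) ×1, env (λ-bound) ×2, req (λ-bound) ×1
uses in reading order: key, env, val, req, env
typing: the term checks, with type (T1 → T3 → T1 → T1) → ((T3 → T3) → T3) → T1 → T1
ordered: ✗, env ×2 used more than once (contraction); acc, ctr left unused
linear: ✗, env ×2 used more than once (contraction); acc, ctr left unused
affine: ✗, env ×2 used more than once (contraction)
relevant: ✗, acc, ctr left unused
unrestricted: ✓, simply typable at (T1 → T3 → T1 → T1) → ((T3 → T3) → T3) → T1 → T1; W, C, E all held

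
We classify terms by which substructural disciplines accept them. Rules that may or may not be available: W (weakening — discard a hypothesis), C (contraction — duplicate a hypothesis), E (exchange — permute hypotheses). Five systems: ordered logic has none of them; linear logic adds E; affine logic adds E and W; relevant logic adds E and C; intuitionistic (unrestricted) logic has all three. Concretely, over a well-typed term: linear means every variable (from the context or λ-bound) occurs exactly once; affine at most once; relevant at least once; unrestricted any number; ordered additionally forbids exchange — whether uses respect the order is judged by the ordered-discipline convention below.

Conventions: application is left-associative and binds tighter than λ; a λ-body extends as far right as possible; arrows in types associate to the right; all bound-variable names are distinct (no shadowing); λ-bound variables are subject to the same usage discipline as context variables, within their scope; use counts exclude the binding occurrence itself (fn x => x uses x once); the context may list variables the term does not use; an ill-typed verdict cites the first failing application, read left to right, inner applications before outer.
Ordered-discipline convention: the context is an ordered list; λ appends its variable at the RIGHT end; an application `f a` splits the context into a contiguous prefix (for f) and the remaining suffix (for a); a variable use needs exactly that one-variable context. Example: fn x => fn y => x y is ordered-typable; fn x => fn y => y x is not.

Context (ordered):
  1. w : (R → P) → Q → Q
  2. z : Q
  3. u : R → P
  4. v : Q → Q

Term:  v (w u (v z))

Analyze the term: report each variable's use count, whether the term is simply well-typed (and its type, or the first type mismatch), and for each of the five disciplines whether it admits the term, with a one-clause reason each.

usage: w: 1×, z: 1×, u: 1×, v: 2×
order of uses: v, w, u, v, z
typing: well-typed at Q
ordered: ✗ — repeated use of v ×2
linear: ✗ — repeated use of v ×2
affine: ✗ — repeated use of v ×2
relevant: ✓ — every one of w, z, u, v appears
unrestricted: ✓ — typability at Q is all that's needed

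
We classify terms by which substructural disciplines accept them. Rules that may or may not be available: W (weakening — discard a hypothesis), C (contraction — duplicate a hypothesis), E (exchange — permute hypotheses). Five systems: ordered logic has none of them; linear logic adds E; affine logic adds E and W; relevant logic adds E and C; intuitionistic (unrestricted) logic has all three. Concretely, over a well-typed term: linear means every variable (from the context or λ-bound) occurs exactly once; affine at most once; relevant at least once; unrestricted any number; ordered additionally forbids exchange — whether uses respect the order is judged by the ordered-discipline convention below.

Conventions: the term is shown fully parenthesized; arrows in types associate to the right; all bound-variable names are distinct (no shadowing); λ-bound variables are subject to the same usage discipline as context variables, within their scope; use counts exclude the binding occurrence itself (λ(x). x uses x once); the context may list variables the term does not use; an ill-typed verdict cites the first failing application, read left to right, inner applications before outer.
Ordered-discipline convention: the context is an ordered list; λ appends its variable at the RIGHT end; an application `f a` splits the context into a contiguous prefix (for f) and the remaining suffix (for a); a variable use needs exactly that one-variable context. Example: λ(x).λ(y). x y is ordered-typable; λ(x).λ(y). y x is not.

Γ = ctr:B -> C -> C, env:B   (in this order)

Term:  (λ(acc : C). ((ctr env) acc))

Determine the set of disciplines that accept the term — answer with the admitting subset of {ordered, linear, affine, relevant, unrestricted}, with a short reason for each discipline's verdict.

accepted by: ordered, linear, affine, relevant, unrestricted
counts: ctr ×1; env ×1; acc [bound] ×1
order of uses: ctr, env, acc
typing: the term checks, with type C -> C
ordered ✓ (one use each (ctr, env, acc); ordered split holds)
linear ✓ (exactly-once usage across ctr, env, acc)
affine ✓ (no duplicate uses among ctr, env, acc)
relevant ✓ (ctr, env, acc: all used, weakening unneeded)
unrestricted ✓ (well-typed at C -> C; no restrictions here)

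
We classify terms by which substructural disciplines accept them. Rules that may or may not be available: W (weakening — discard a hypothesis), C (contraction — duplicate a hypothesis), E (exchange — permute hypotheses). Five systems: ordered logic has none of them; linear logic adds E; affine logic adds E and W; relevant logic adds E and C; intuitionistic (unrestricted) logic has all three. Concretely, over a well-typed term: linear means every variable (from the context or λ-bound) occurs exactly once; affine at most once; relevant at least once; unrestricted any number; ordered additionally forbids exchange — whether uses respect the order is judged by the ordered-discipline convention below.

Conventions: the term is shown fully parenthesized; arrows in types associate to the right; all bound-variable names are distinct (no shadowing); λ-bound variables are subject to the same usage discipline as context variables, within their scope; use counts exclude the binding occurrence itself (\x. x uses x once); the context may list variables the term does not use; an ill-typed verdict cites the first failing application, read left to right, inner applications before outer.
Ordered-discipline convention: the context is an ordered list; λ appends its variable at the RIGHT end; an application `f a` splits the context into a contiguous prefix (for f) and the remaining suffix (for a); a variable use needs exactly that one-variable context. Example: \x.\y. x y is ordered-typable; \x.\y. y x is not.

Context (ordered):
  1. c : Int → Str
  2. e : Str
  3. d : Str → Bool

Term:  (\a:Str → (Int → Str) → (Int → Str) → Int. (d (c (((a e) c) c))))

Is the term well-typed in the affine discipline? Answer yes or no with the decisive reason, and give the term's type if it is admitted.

no — needs contraction — c ×3
usage: c ×3; e ×1; d ×1; a (λ-bound) ×1
use order (left to right): d, c, a, e, c, c
typing: ✓ — (Str → (Int → Str) → (Int → Str) → Int) → Bool
summary: ordered ✗; linear ✗; affine ✗; relevant ✓; unrestricted ✓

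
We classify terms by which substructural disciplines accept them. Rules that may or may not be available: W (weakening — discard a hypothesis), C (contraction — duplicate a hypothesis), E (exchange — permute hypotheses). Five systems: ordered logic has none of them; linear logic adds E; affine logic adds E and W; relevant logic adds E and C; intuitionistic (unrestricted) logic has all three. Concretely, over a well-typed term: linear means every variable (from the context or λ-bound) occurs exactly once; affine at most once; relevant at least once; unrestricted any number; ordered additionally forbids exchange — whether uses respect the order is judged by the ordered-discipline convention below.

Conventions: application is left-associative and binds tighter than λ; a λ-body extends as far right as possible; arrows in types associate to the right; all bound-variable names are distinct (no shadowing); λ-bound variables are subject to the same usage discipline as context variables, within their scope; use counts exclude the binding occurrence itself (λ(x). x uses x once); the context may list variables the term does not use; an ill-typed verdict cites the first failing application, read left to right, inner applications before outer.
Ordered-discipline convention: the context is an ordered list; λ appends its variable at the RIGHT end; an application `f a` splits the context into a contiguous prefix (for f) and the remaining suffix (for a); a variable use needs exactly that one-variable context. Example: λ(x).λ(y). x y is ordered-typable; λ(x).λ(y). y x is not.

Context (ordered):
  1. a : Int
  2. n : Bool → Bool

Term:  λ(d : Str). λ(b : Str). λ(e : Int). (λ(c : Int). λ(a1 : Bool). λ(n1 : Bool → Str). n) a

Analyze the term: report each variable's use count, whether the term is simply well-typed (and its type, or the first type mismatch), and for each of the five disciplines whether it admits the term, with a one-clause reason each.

use counts: a: 1×; n: 1×; d [bound]: 0×; b [bound]: 0×; e [bound]: 0×; c [bound]: 0×; a1 [bound]: 0×; n1 [bound]: 0×
left-to-right use order: n, a
typing: well-typed at Str → Str → Int → Bool → (Bool → Str) → Bool → Bool
ordered ✗ (d, b, e, c, a1, n1 left unused)
linear ✗ (d, b, e, c, a1, n1 left unused)
affine ✓ (a, n, d, b, e, c, a1, n1: no repeats, contraction unneeded)
relevant ✗ (d, b, e, c, a1, n1 left unused)
unrestricted ✓ (well-typed at Str → Str → Int → Bool → (Bool → Str) → Bool → Bool; no restrictions here)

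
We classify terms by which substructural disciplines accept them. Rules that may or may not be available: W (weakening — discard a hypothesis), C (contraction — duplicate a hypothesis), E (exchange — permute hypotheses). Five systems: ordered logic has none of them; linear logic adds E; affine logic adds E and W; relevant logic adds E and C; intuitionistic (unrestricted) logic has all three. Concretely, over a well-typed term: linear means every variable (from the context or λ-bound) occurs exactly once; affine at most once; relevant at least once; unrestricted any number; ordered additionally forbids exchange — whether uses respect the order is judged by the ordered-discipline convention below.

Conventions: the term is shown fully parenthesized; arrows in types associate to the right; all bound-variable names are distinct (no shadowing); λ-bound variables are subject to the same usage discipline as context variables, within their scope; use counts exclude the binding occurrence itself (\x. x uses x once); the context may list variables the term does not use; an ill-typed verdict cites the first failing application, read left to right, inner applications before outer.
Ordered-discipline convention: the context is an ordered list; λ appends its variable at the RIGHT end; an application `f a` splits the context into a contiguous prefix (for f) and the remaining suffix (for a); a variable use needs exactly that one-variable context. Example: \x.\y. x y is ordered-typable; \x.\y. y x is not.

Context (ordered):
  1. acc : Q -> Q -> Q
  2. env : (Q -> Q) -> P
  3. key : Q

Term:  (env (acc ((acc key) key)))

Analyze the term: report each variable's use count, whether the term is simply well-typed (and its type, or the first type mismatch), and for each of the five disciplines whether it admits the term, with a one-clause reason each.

usage: acc: 2×; env: 1×; key: 2×
order of uses: env, acc, acc, key, key
typing: ✓ — P
ordered: ✗ — needs contraction — acc ×2, key ×2
linear: ✗ — needs contraction — acc ×2, key ×2
affine: ✗ — needs contraction — acc ×2, key ×2
relevant: ✓ — none of acc, env, key goes unused
unrestricted: ✓ — well-typed at P; no restrictions here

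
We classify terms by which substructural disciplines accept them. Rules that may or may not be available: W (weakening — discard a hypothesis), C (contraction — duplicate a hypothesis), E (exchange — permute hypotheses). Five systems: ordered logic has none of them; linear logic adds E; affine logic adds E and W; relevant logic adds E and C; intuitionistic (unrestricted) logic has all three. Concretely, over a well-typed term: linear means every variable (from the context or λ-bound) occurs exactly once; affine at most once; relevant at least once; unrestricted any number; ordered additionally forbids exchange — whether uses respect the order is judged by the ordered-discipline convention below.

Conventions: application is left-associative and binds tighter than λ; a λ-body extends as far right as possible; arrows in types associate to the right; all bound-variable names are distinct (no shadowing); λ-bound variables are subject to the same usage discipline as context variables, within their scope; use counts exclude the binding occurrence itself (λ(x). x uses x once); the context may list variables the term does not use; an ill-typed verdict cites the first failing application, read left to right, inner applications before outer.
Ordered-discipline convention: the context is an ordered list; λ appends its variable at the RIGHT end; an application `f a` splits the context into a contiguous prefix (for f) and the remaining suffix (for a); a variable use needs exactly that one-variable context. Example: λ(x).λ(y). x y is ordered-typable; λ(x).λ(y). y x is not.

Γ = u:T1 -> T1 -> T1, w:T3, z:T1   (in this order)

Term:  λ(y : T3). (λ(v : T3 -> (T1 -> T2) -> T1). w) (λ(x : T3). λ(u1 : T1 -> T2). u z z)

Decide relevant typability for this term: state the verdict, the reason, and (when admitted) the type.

no — needs weakening: y, v, x, u1 unused
variable uses: u: 1×; w: 1×; z: 2×; y (bound): 0×; v (bound): 0×; x (bound): 0×; u1 (bound): 0×
uses in reading order: w, u, z, z
typing: ✓ — T3 -> T3
across the five disciplines: ordered ✗ | linear ✗ | affine ✗ | relevant ✗ | unrestricted ✓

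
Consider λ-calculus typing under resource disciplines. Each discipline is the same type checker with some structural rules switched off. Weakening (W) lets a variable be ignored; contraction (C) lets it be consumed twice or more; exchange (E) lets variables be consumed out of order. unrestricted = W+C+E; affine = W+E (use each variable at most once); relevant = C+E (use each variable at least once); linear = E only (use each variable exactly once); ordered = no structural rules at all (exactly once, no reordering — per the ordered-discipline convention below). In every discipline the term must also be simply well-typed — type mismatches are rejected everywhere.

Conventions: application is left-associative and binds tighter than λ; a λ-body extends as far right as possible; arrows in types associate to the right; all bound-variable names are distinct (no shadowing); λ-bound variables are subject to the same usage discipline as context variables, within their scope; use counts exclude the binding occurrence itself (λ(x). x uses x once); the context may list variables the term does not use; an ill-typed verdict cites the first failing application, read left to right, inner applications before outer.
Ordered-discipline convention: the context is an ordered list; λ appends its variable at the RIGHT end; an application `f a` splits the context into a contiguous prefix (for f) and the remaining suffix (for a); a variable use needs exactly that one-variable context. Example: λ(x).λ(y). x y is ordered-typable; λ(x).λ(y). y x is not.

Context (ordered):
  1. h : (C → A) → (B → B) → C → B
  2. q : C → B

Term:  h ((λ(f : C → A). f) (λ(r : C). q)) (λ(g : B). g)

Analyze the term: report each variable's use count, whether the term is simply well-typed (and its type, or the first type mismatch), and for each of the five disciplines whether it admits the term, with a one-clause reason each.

counts: h=1; q=1; f [bound]=1; r [bound]=0; g [bound]=1
uses in reading order: h, f, q, g
typing: ill-typed: a function awaiting C → A gets C → C → B
ordered: ✗, the type mismatch rejects it
linear: ✗, not simply typable
affine: ✗, fails simple typing
relevant: ✗, a type mismatch blocks all five
unrestricted: ✗, the type mismatch rejects it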